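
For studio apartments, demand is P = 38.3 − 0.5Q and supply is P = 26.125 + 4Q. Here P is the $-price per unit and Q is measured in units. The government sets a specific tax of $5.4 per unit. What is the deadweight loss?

$3.24

Competitive equilibrium: 38.3 − 0.5Q = 26.125 + 4Q → Q* = 2.7056, P* = 36.9472.
With the tax, the buyer price exceeds the seller price by 5.4: (38.3 − 0.5Q) − (26.125 + 4Q) = 5.4 → Q' = 1.5056.
ΔQ = 2.7056 − 1.5056 = 1.2; the wedge equals the tax, 5.4.
Deadweight loss = ½ × 1.2 × 5.4 = $3.24.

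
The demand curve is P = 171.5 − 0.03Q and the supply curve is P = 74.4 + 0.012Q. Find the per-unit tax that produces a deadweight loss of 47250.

63

Competitive equilibrium: 171.5 − 0.03Q = 74.4 + 0.012Q → Q* = 2311.9048, P* = 102.1429.
A tax t gives ΔQ = t/0.042 and wedge t, so DWL = t²/0.084.
t²/0.084 = 47250 → t² = 3969 → t = 63.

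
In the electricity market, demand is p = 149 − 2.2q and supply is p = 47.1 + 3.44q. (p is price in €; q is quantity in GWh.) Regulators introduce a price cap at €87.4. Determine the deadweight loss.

Competitive equilibrium: 149 − 2.2q = 47.1 + 3.44q → q* = 18.0674, p* = 109.2518.
At the ceiling p = 87.4, quantity supplied = (87.4 − 47.1)/3.44 = 11.7151.
Willingness to pay at q' = 11.7151: 149 − 2.2·11.7151 = 123.2268.
Δq = 18.0674 − 11.7151 = 6.3523; wedge = 123.2268 − 87.4 = 35.8268.
DWL = ½ × 6.3523 × 35.8268 = €113.79.

€113.79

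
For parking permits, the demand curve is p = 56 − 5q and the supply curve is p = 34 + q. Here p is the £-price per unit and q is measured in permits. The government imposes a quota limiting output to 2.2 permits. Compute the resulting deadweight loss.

£6.45

Competitive equilibrium: 56 − 5q = 34 + q → q* = 3.6667, p* = 37.6667.
At q = 2.2: demand price = 56 − 5·2.2 = 45; supply price = 34 + 1·2.2 = 36.2.
Δq = 3.6667 − 2.2 = 1.4667; wedge = 45 − 36.2 = 8.8.
Deadweight loss = ½ × 1.4667 × 8.8 = £6.45.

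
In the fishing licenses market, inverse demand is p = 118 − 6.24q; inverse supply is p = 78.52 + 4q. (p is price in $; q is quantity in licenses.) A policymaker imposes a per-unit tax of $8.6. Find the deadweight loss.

Competitive equilibrium: 118 − 6.24q = 78.52 + 4q → q* = 3.8555, p* = 93.9419.
With the tax, the buyer price exceeds the seller price by 8.6: (118 − 6.24q) − (78.52 + 4q) = 8.6 → q' = 3.0156.
Δq = 3.8555 − 3.0156 = 0.8399; the wedge equals the tax, 8.6.
DWL = ½ × 0.8399 × 8.6 = $3.61.

$3.61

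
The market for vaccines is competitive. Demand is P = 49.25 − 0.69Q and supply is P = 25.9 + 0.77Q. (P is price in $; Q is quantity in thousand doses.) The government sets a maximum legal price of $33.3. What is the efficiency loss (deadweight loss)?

Competitive equilibrium: 49.25 − 0.69Q = 25.9 + 0.77Q → Q* = 15.9932, P* = 38.2147.
At the ceiling P = 33.3, quantity supplied = (33.3 − 25.9)/0.77 = 9.6104.
Willingness to pay at Q' = 9.6104: 49.25 − 0.69·9.6104 = 42.6188.
ΔQ = 15.9932 − 9.6104 = 6.3828; wedge = 42.6188 − 33.3 = 9.3188.
DWL = ½ × 6.3828 × 9.3188 = $29.74 thousand.

$29.74 thousand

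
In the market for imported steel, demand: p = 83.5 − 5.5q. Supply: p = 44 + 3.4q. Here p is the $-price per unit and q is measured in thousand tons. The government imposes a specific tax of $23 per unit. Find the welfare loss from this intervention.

Competitive equilibrium: 83.5 − 5.5q = 44 + 3.4q → q* = 4.4382, p* = 59.0899.
With the tax, the buyer price exceeds the seller price by 23: (83.5 − 5.5q) − (44 + 3.4q) = 23 → q' = 1.8539.
Δq = 4.4382 − 1.8539 = 2.5843; the wedge equals the tax, 23.
Deadweight loss = ½ × 2.5843 × 23 = $29.72 thousand.

$29.72 thousand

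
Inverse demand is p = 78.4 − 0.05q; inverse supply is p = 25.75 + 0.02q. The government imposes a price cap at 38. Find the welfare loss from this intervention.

682.50

Competitive equilibrium: 78.4 − 0.05q = 25.75 + 0.02q → q* = 752.1429, p* = 40.7929.
At the ceiling p = 38, quantity supplied = (38 − 25.75)/0.02 = 612.5.
Willingness to pay at q' = 612.5: 78.4 − 0.05·612.5 = 47.775.
Δq = 752.1429 − 612.5 = 139.6429; wedge = 47.775 − 38 = 9.775.
Deadweight loss = ½ × 139.6429 × 9.775 = 682.50.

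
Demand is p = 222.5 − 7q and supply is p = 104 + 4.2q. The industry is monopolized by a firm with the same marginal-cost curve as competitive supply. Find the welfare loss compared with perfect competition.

Competitive equilibrium: 222.5 − 7q = 104 + 4.2q → q* = 10.58036, p* = 148.4375.
Marginal revenue: MR = 222.5 − 14q. Set MR = MC: 222.5 − 14q = 104 + 4.2q → q_m = 6.51099.
Price p_m = 222.5 − 7·6.51099 = 176.92307; MC(q_m) = 104 + 4.2·6.51099 = 131.34616.
Competitive q* = 10.58036, so Δq = 4.06937; wedge = 176.92307 − 131.34616 = 45.57691.
Welfare loss = ½ × 4.06937 × 45.57691 = 92.73.

92.73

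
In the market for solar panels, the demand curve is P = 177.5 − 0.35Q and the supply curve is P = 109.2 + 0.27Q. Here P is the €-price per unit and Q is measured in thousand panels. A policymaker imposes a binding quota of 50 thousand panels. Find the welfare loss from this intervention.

€1122.01 thousand

Competitive equilibrium: 177.5 − 0.35Q = 109.2 + 0.27Q → Q* = 110.1613, P* = 138.9435.
At Q = 50: demand price = 177.5 − 0.35·50 = 160; supply price = 109.2 + 0.27·50 = 122.7.
ΔQ = 110.1613 − 50 = 60.1613; wedge = 160 − 122.7 = 37.3.
Welfare loss = ½ × 60.1613 × 37.3 = €1122.01 thousand.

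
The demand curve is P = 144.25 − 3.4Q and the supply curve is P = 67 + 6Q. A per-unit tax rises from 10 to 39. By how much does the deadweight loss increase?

75.59

Competitive equilibrium: 144.25 − 3.4Q = 67 + 6Q → Q* = 8.2181, P* = 116.3085.
For a per-unit tax t: ΔQ = t/9.4, so DWL = ½·t·(t/9.4) = t²/18.8.
At t = 10: DWL = 5.319. At t = 39: DWL = 80.904.
Increase = 80.904 − 5.319 = 75.59.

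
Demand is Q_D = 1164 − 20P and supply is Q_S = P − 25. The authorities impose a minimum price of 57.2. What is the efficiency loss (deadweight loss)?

70.88

In inverse form: demand P = 58.2 − 0.05Q, supply P = 25 + Q.
Competitive equilibrium: 58.2 − 0.05Q = 25 + Q → Q* = 31.619, P* = 56.619.
At the floor P = 57.2, quantity demanded = (58.2 − 57.2)/0.05 = 20.
Sellers' marginal cost at Q' = 20: 25 + 1·20 = 45.
ΔQ = 31.619 − 20 = 11.619; wedge = 57.2 − 45 = 12.2.
Deadweight loss = ½ × 11.619 × 12.2 = 70.88.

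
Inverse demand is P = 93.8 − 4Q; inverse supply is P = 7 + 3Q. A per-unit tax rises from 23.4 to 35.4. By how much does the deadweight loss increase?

Competitive equilibrium: 93.8 − 4Q = 7 + 3Q → Q* = 12.4, P* = 44.2.
For a per-unit tax t: ΔQ = t/7, so DWL = ½·t·(t/7) = t²/14.
At t = 23.4: DWL = 39.111. At t = 35.4: DWL = 89.511.
Increase = 89.511 − 39.111 = 50.40.

50.40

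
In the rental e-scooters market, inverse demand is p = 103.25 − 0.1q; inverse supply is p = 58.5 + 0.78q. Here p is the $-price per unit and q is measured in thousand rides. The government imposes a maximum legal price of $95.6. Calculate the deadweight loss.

Competitive equilibrium: 103.25 − 0.1q = 58.5 + 0.78q → q* = 50.8523, p* = 98.1648.
At the ceiling p = 95.6, quantity supplied = (95.6 − 58.5)/0.78 = 47.5641.
Willingness to pay at q' = 47.5641: 103.25 − 0.1·47.5641 = 98.4936.
Δq = 50.8523 − 47.5641 = 3.2882; wedge = 98.4936 − 95.6 = 2.8936.
DWL = ½ × 3.2882 × 2.8936 = $4.76 thousand.

$4.76 thousand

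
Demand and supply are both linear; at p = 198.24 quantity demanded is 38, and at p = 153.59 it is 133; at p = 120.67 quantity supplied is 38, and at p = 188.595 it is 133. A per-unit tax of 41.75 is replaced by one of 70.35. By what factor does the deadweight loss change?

2.839

Demand slope = (153.59 − 198.24)/(133 − 38) = −0.47, so p = 216.1 − 0.47q.
Supply slope = (188.595 − 120.67)/(133 − 38) = 0.715, so p = 93.5 + 0.715q.
Competitive equilibrium: 216.1 − 0.47q = 93.5 + 0.715q → q* = 103.4599, p* = 167.4738.
For a per-unit tax t: Δq = t/1.185, so DWL = ½·t·(t/1.185) = t²/2.37.
At t = 41.75: DWL = 735.469. At t = 70.35: DWL = 2088.237.
Ratio = (70.35/41.75)² = 2.839.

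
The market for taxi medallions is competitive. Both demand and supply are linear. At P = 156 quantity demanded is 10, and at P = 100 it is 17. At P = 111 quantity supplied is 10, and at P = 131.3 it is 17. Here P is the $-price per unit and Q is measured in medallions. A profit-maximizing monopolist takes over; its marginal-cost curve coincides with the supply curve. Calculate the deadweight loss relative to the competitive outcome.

$194.91

Demand slope = (100 − 156)/(17 − 10) = −8, so P = 236 − 8Q.
Supply slope = (131.3 − 111)/(17 − 10) = 2.9, so P = 82 + 2.9Q.
Competitive equilibrium: 236 − 8Q = 82 + 2.9Q → Q* = 14.12844, P* = 122.97248.
Marginal revenue: MR = 236 − 16Q. Set MR = MC: 236 − 16Q = 82 + 2.9Q → Q_m = 8.14815.
Price P_m = 236 − 8·8.14815 = 170.8148; MC(Q_m) = 82 + 2.9·8.14815 = 105.62964.
Competitive Q* = 14.12844, so ΔQ = 5.98029; wedge = 170.8148 − 105.62964 = 65.18516.
Deadweight loss = ½ × 5.98029 × 65.18516 = $194.91.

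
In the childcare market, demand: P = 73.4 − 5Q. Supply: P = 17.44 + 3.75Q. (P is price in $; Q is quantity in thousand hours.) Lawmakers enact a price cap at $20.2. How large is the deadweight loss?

$140.13 thousand

Competitive equilibrium: 73.4 − 5Q = 17.44 + 3.75Q → Q* = 6.3954, P* = 41.4229.
At the ceiling P = 20.2, quantity supplied = (20.2 − 17.44)/3.75 = 0.736.
Willingness to pay at Q' = 0.736: 73.4 − 5·0.736 = 69.72.
ΔQ = 6.3954 − 0.736 = 5.6594; wedge = 69.72 − 20.2 = 49.52.
Welfare loss = ½ × 5.6594 × 49.52 = $140.13 thousand.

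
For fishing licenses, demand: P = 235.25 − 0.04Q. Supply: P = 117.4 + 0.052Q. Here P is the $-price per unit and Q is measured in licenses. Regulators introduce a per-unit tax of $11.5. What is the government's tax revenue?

$13293.75

Competitive equilibrium: 235.25 − 0.04Q = 117.4 + 0.052Q → Q* = 1280.9783, P* = 184.0109.
With the tax, the buyer price exceeds the seller price by 11.5: (235.25 − 0.04Q) − (117.4 + 0.052Q) = 11.5 → Q' = 1155.9783.
Tax revenue = 11.5 × 1155.9783 = $13293.75.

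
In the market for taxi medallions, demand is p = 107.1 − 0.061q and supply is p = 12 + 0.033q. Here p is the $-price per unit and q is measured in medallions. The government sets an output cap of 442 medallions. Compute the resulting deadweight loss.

$15254.34

Competitive equilibrium: 107.1 − 0.061q = 12 + 0.033q → q* = 1011.7021, p* = 45.3862.
At q = 442: demand price = 107.1 − 0.061·442 = 80.138; supply price = 12 + 0.033·442 = 26.586.
Δq = 1011.7021 − 442 = 569.7021; wedge = 80.138 − 26.586 = 53.552.
Welfare loss = ½ × 569.7021 × 53.552 = $15254.34.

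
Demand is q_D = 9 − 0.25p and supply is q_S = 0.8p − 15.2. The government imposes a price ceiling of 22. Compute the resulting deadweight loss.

1.84

In inverse form: demand p = 36 − 4q, supply p = 19 + 1.25q.
Competitive equilibrium: 36 − 4q = 19 + 1.25q → q* = 3.2381, p* = 23.0476.
At the ceiling p = 22, quantity supplied = (22 − 19)/1.25 = 2.4.
Willingness to pay at q' = 2.4: 36 − 4·2.4 = 26.4.
Δq = 3.2381 − 2.4 = 0.8381; wedge = 26.4 − 22 = 4.4.
The triangle = ½ × 0.8381 × 4.4 = 1.84.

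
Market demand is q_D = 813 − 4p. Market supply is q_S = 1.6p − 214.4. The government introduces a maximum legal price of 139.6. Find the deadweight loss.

In inverse form: demand p = 203.25 − 0.25q, supply p = 134 + 0.625q.
Competitive equilibrium: 203.25 − 0.25q = 134 + 0.625q → q* = 79.14286, p* = 183.46429.
At the ceiling p = 139.6, quantity supplied = (139.6 − 134)/0.625 = 8.96.
Willingness to pay at q' = 8.96: 203.25 − 0.25·8.96 = 201.01.
Δq = 79.14286 − 8.96 = 70.18286; wedge = 201.01 − 139.6 = 61.41.
The triangle = ½ × 70.18286 × 61.41 = 2154.96.

2154.96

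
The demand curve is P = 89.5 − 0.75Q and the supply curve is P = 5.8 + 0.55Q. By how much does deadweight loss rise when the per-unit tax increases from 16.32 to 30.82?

Competitive equilibrium: 89.5 − 0.75Q = 5.8 + 0.55Q → Q* = 64.3846, P* = 41.2115.
For a per-unit tax t: ΔQ = t/1.3, so DWL = ½·t·(t/1.3) = t²/2.6.
At t = 16.32: DWL = 102.439. At t = 30.82: DWL = 365.336.
Increase = 365.336 − 102.439 = 262.90.

262.90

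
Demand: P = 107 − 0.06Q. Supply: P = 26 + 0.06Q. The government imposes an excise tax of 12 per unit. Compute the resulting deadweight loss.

Competitive equilibrium: 107 − 0.06Q = 26 + 0.06Q → Q* = 675, P* = 66.5.
With the tax, the buyer price exceeds the seller price by 12: (107 − 0.06Q) − (26 + 0.06Q) = 12 → Q' = 575.
ΔQ = 675 − 575 = 100; the wedge equals the tax, 12.
Deadweight loss = ½ × 100 × 12 = 600.

600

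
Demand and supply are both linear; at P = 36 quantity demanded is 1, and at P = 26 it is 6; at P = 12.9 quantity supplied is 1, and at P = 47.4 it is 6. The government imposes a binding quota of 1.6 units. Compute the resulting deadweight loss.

17.72

Demand slope = (26 − 36)/(6 − 1) = −2, so P = 38 − 2Q.
Supply slope = (47.4 − 12.9)/(6 − 1) = 6.9, so P = 6 + 6.9Q.
Competitive equilibrium: 38 − 2Q = 6 + 6.9Q → Q* = 3.5955, P* = 30.809.
At Q = 1.6: demand price = 38 − 2·1.6 = 34.8; supply price = 6 + 6.9·1.6 = 17.04.
ΔQ = 3.5955 − 1.6 = 1.9955; wedge = 34.8 − 17.04 = 17.76.
Welfare loss = ½ × 1.9955 × 17.76 = 17.72.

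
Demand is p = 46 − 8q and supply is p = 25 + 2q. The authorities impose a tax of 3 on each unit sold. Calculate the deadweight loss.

Competitive equilibrium: 46 − 8q = 25 + 2q → q* = 2.1, p* = 29.2.
With the tax, the buyer price exceeds the seller price by 3: (46 − 8q) − (25 + 2q) = 3 → q' = 1.8.
Δq = 2.1 − 1.8 = 0.3; the wedge equals the tax, 3.
Welfare loss = ½ × 0.3 × 3 = 0.45.

0.45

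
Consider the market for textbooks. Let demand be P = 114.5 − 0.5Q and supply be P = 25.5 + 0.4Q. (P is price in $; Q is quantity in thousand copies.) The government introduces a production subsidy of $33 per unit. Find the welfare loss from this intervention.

$605 thousand

Competitive equilibrium: 114.5 − 0.5Q = 25.5 + 0.4Q → Q* = 98.8889, P* = 65.0556.
The subsidy lowers effective supply by 33: P = 0.4Q − 7.5.
New quantity: 114.5 − 0.5Q = 0.4Q − 7.5 → Q' = 135.5556.
Overproduction ΔQ = 135.5556 − 98.8889 = 36.6667; wedge = subsidy = 33.
Welfare loss = ½ × 36.6667 × 33 = $605 thousand.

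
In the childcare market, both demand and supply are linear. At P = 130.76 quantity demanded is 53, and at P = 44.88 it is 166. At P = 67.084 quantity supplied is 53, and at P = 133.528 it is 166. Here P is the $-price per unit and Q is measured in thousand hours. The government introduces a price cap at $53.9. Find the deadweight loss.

Demand slope = (44.88 − 130.76)/(166 − 53) = −0.76, so P = 171.04 − 0.76Q.
Supply slope = (133.528 − 67.084)/(166 − 53) = 0.588, so P = 35.92 + 0.588Q.
Competitive equilibrium: 171.04 − 0.76Q = 35.92 + 0.588Q → Q* = 100.2374, P* = 94.8596.
At the ceiling P = 53.9, quantity supplied = (53.9 − 35.92)/0.588 = 30.5782.
Willingness to pay at Q' = 30.5782: 171.04 − 0.76·30.5782 = 147.8006.
ΔQ = 100.2374 − 30.5782 = 69.6592; wedge = 147.8006 − 53.9 = 93.9006.
Deadweight loss = ½ × 69.6592 × 93.9006 = $3270.52 thousand.

$3270.52 thousand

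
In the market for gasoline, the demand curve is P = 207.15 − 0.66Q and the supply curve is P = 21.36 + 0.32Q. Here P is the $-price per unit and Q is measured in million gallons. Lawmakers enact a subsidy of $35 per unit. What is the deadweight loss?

Competitive equilibrium: 207.15 − 0.66Q = 21.36 + 0.32Q → Q* = 189.5816, P* = 82.0261.
The subsidy lowers effective supply by 35: P = 0.32Q − 13.64.
New quantity: 207.15 − 0.66Q = 0.32Q − 13.64 → Q' = 225.2959.
Overproduction ΔQ = 225.2959 − 189.5816 = 35.7143; wedge = subsidy = 35.
Welfare loss = ½ × 35.7143 × 35 = $625 million.

$625 million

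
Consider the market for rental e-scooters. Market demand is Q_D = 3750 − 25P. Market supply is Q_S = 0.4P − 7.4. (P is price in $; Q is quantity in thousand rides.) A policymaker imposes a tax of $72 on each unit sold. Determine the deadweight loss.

In inverse form: demand P = 150 − 0.04Q, supply P = 18.5 + 2.5Q.
Competitive equilibrium: 150 − 0.04Q = 18.5 + 2.5Q → Q* = 51.7717, P* = 147.9291.
With the tax, the buyer price exceeds the seller price by 72: (150 − 0.04Q) − (18.5 + 2.5Q) = 72 → Q' = 23.4252.
ΔQ = 51.7717 − 23.4252 = 28.3465; the wedge equals the tax, 72.
Deadweight loss = ½ × 28.3465 × 72 = $1020.47 thousand.

$1020.47 thousand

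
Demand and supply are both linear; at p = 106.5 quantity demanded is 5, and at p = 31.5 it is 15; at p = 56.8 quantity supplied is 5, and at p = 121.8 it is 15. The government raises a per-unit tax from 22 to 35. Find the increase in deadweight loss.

26.46

Demand slope = (31.5 − 106.5)/(15 − 5) = −7.5, so p = 144 − 7.5q.
Supply slope = (121.8 − 56.8)/(15 − 5) = 6.5, so p = 24.3 + 6.5q.
Competitive equilibrium: 144 − 7.5q = 24.3 + 6.5q → q* = 8.55, p* = 79.875.
For a per-unit tax t: Δq = t/14, so DWL = ½·t·(t/14) = t²/28.
At t = 22: DWL = 17.286. At t = 35: DWL = 43.75.
Increase = 43.75 − 17.286 = 26.46.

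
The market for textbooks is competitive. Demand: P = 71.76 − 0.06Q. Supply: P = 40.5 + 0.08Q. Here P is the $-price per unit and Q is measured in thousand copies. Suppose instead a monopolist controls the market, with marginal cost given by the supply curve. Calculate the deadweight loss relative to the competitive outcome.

$314.10 thousand

Competitive equilibrium: 71.76 − 0.06Q = 40.5 + 0.08Q → Q* = 223.2857, P* = 58.3629.
Marginal revenue: MR = 71.76 − 0.12Q. Set MR = MC: 71.76 − 0.12Q = 40.5 + 0.08Q → Q_m = 156.3.
Price P_m = 71.76 − 0.06·156.3 = 62.382; MC(Q_m) = 40.5 + 0.08·156.3 = 53.004.
Competitive Q* = 223.2857, so ΔQ = 66.9857; wedge = 62.382 − 53.004 = 9.378.
The triangle = ½ × 66.9857 × 9.378 = $314.10 thousand.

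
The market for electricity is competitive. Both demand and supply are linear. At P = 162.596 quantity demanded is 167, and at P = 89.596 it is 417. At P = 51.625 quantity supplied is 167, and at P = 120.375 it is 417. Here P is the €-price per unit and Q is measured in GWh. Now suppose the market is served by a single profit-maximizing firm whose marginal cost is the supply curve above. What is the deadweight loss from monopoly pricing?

€4309.89

Demand slope = (89.596 − 162.596)/(417 − 167) = −0.292, so P = 211.36 − 0.292Q.
Supply slope = (120.375 − 51.625)/(417 − 167) = 0.275, so P = 5.7 + 0.275Q.
Competitive equilibrium: 211.36 − 0.292Q = 5.7 + 0.275Q → Q* = 362.716, P* = 105.4469.
Marginal revenue: MR = 211.36 − 0.584Q. Set MR = MC: 211.36 − 0.584Q = 5.7 + 0.275Q → Q_m = 239.4179.
Price P_m = 211.36 − 0.292·239.4179 = 141.45; MC(Q_m) = 5.7 + 0.275·239.4179 = 71.5399.
Competitive Q* = 362.716, so ΔQ = 123.2981; wedge = 141.45 − 71.5399 = 69.9101.
Welfare loss = ½ × 123.2981 × 69.9101 = €4309.89.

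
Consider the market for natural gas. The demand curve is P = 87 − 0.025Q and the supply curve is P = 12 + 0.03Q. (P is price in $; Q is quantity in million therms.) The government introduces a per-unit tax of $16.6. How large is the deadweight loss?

Competitive equilibrium: 87 − 0.025Q = 12 + 0.03Q → Q* = 1363.6364, P* = 52.9091.
With the tax, the buyer price exceeds the seller price by 16.6: (87 − 0.025Q) − (12 + 0.03Q) = 16.6 → Q' = 1061.8182.
ΔQ = 1363.6364 − 1061.8182 = 301.8182; the wedge equals the tax, 16.6.
DWL = ½ × 301.8182 × 16.6 = $2505.09 million.

$2505.09 million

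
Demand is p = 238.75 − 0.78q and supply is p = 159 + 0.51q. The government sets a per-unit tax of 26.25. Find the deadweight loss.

Competitive equilibrium: 238.75 − 0.78q = 159 + 0.51q → q* = 61.8217, p* = 190.5291.
With the tax, the buyer price exceeds the seller price by 26.25: (238.75 − 0.78q) − (159 + 0.51q) = 26.25 → q' = 41.4729.
Δq = 61.8217 − 41.4729 = 20.3488; the wedge equals the tax, 26.25.
The triangle = ½ × 20.3488 × 26.25 = 267.08.

267.08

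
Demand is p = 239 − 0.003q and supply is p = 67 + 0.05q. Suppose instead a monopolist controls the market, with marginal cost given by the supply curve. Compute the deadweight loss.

Competitive equilibrium: 239 − 0.003q = 67 + 0.05q → q* = 3245.283, p* = 229.2642.
Marginal revenue: MR = 239 − 0.006q. Set MR = MC: 239 − 0.006q = 67 + 0.05q → q_m = 3071.4286.
Price p_m = 239 − 0.003·3071.4286 = 229.7857; MC(q_m) = 67 + 0.05·3071.4286 = 220.5714.
Competitive q* = 3245.283, so Δq = 173.8544; wedge = 229.7857 − 220.5714 = 9.2143.
Welfare loss = ½ × 173.8544 × 9.2143 = 800.97.

800.97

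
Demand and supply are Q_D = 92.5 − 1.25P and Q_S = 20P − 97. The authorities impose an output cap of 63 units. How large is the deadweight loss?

143.15

In inverse form: demand P = 74 − 0.8Q, supply P = 4.85 + 0.05Q.
Competitive equilibrium: 74 − 0.8Q = 4.85 + 0.05Q → Q* = 81.3529, P* = 8.9176.
At Q = 63: demand price = 74 − 0.8·63 = 23.6; supply price = 4.85 + 0.05·63 = 8.
ΔQ = 81.3529 − 63 = 18.3529; wedge = 23.6 − 8 = 15.6.
Deadweight loss = ½ × 18.3529 × 15.6 = 143.15.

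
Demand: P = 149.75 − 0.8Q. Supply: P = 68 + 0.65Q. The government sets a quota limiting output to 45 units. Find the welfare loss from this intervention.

93.88

Competitive equilibrium: 149.75 − 0.8Q = 68 + 0.65Q → Q* = 56.3793, P* = 104.6466.
At Q = 45: demand price = 149.75 − 0.8·45 = 113.75; supply price = 68 + 0.65·45 = 97.25.
ΔQ = 56.3793 − 45 = 11.3793; wedge = 113.75 − 97.25 = 16.5.
Deadweight loss = ½ × 11.3793 × 16.5 = 93.88.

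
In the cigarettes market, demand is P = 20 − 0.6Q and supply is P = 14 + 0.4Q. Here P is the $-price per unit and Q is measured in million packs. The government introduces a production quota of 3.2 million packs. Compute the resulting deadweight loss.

$3.92 million

Competitive equilibrium: 20 − 0.6Q = 14 + 0.4Q → Q* = 6, P* = 16.4.
At Q = 3.2: demand price = 20 − 0.6·3.2 = 18.08; supply price = 14 + 0.4·3.2 = 15.28.
ΔQ = 6 − 3.2 = 2.8; wedge = 18.08 − 15.28 = 2.8.
The triangle = ½ × 2.8 × 2.8 = $3.92 million.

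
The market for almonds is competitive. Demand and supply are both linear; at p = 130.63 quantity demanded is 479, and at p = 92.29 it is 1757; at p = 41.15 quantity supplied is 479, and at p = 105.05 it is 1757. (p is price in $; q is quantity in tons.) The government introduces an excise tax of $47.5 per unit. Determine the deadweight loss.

Demand slope = (92.29 − 130.63)/(1757 − 479) = −0.03, so p = 145 − 0.03q.
Supply slope = (105.05 − 41.15)/(1757 − 479) = 0.05, so p = 17.2 + 0.05q.
Competitive equilibrium: 145 − 0.03q = 17.2 + 0.05q → q* = 1597.5, p* = 97.075.
With the tax, the buyer price exceeds the seller price by 47.5: (145 − 0.03q) − (17.2 + 0.05q) = 47.5 → q' = 1003.75.
Δq = 1597.5 − 1003.75 = 593.75; the wedge equals the tax, 47.5.
The triangle = ½ × 593.75 × 47.5 = $14101.56.

$14101.56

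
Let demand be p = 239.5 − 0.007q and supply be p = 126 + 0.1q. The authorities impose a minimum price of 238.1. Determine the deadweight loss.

Competitive equilibrium: 239.5 − 0.007q = 126 + 0.1q → q* = 1060.7477, p* = 232.0748.
At the floor p = 238.1, quantity demanded = (239.5 − 238.1)/0.007 = 200.
Sellers' marginal cost at q' = 200: 126 + 0.1·200 = 146.
Δq = 1060.7477 − 200 = 860.7477; wedge = 238.1 − 146 = 92.1.
Deadweight loss = ½ × 860.7477 × 92.1 = 39637.43.

39637.43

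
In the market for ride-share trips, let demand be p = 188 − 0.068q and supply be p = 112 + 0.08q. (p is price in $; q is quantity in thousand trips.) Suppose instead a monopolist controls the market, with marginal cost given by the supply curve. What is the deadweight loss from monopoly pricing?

Competitive equilibrium: 188 − 0.068q = 112 + 0.08q → q* = 513.5135, p* = 153.0811.
Marginal revenue: MR = 188 − 0.136q. Set MR = MC: 188 − 0.136q = 112 + 0.08q → q_m = 351.8519.
Price p_m = 188 − 0.068·351.8519 = 164.0741; MC(q_m) = 112 + 0.08·351.8519 = 140.1482.
Competitive q* = 513.5135, so Δq = 161.6616; wedge = 164.0741 − 140.1482 = 23.9259.
Deadweight loss = ½ × 161.6616 × 23.9259 = $1933.95 thousand.

$1933.95 thousand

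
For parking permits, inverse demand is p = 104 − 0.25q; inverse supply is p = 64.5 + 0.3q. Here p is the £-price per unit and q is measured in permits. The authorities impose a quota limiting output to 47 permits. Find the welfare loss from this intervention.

Competitive equilibrium: 104 − 0.25q = 64.5 + 0.3q → q* = 71.8182, p* = 86.0455.
At q = 47: demand price = 104 − 0.25·47 = 92.25; supply price = 64.5 + 0.3·47 = 78.6.
Δq = 71.8182 − 47 = 24.8182; wedge = 92.25 − 78.6 = 13.65.
DWL = ½ × 24.8182 × 13.65 = £169.38.

£169.38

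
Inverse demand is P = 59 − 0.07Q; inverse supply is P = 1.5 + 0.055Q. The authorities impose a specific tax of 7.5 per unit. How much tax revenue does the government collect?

Competitive equilibrium: 59 − 0.07Q = 1.5 + 0.055Q → Q* = 460, P* = 26.8.
With the tax, the buyer price exceeds the seller price by 7.5: (59 − 0.07Q) − (1.5 + 0.055Q) = 7.5 → Q' = 400.
Tax revenue = 7.5 × 400 = 3000.

3000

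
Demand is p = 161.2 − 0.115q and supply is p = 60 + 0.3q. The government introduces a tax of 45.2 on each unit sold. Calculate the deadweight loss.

2461.49

Competitive equilibrium: 161.2 − 0.115q = 60 + 0.3q → q* = 243.8554, p* = 133.1566.
With the tax, the buyer price exceeds the seller price by 45.2: (161.2 − 0.115q) − (60 + 0.3q) = 45.2 → q' = 134.9398.
Δq = 243.8554 − 134.9398 = 108.9156; the wedge equals the tax, 45.2.
The triangle = ½ × 108.9156 × 45.2 = 2461.49.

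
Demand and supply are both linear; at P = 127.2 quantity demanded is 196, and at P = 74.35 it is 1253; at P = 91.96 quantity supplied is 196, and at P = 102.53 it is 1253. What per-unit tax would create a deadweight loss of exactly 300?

6

Demand slope = (74.35 − 127.2)/(1253 − 196) = −0.05, so P = 137 − 0.05Q.
Supply slope = (102.53 − 91.96)/(1253 − 196) = 0.01, so P = 90 + 0.01Q.
Competitive equilibrium: 137 − 0.05Q = 90 + 0.01Q → Q* = 783.3333, P* = 97.8333.
A tax t gives ΔQ = t/0.06 and wedge t, so DWL = t²/0.12.
t²/0.12 = 300 → t² = 36 → t = 6.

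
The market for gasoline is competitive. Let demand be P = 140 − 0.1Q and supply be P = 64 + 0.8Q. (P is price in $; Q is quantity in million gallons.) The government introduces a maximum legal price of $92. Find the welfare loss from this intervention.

Competitive equilibrium: 140 − 0.1Q = 64 + 0.8Q → Q* = 84.4444, P* = 131.5556.
At the ceiling P = 92, quantity supplied = (92 − 64)/0.8 = 35.
Willingness to pay at Q' = 35: 140 − 0.1·35 = 136.5.
ΔQ = 84.4444 − 35 = 49.4444; wedge = 136.5 − 92 = 44.5.
Deadweight loss = ½ × 49.4444 × 44.5 = $1100.14 million.

$1100.14 million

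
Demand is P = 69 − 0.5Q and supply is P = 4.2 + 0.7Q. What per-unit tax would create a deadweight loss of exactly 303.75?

Competitive equilibrium: 69 − 0.5Q = 4.2 + 0.7Q → Q* = 54, P* = 42.
A tax t gives ΔQ = t/1.2 and wedge t, so DWL = t²/2.4.
t²/2.4 = 303.75 → t² = 729 → t = 27.

27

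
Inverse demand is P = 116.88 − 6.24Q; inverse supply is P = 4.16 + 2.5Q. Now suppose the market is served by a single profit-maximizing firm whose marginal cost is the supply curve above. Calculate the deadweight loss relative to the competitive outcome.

126.13

Competitive equilibrium: 116.88 − 6.24Q = 4.16 + 2.5Q → Q* = 12.897, P* = 36.4026.
Marginal revenue: MR = 116.88 − 12.48Q. Set MR = MC: 116.88 − 12.48Q = 4.16 + 2.5Q → Q_m = 7.5247.
Price P_m = 116.88 − 6.24·7.5247 = 69.9259; MC(Q_m) = 4.16 + 2.5·7.5247 = 22.9718.
Competitive Q* = 12.897, so ΔQ = 5.3723; wedge = 69.9259 − 22.9718 = 46.9541.
The triangle = ½ × 5.3723 × 46.9541 = 126.13.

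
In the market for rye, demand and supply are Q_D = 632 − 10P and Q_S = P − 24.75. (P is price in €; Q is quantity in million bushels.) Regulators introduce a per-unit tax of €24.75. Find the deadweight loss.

€278.44 million

In inverse form: demand P = 63.2 − 0.1Q, supply P = 24.75 + Q.
Competitive equilibrium: 63.2 − 0.1Q = 24.75 + Q → Q* = 34.9545, P* = 59.7045.
With the tax, the buyer price exceeds the seller price by 24.75: (63.2 − 0.1Q) − (24.75 + Q) = 24.75 → Q' = 12.4545.
ΔQ = 34.9545 − 12.4545 = 22.5; the wedge equals the tax, 24.75.
The triangle = ½ × 22.5 × 24.75 = €278.44 million.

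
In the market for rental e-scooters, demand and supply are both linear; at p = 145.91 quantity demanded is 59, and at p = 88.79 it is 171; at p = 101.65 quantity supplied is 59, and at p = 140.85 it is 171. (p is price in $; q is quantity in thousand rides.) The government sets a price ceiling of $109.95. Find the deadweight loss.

Demand slope = (88.79 − 145.91)/(171 − 59) = −0.51, so p = 176 − 0.51q.
Supply slope = (140.85 − 101.65)/(171 − 59) = 0.35, so p = 81 + 0.35q.
Competitive equilibrium: 176 − 0.51q = 81 + 0.35q → q* = 110.4651, p* = 119.6628.
At the ceiling p = 109.95, quantity supplied = (109.95 − 81)/0.35 = 82.7143.
Willingness to pay at q' = 82.7143: 176 − 0.51·82.7143 = 133.8157.
Δq = 110.4651 − 82.7143 = 27.7508; wedge = 133.8157 − 109.95 = 23.8657.
Deadweight loss = ½ × 27.7508 × 23.8657 = $331.15 thousand.

$331.15 thousand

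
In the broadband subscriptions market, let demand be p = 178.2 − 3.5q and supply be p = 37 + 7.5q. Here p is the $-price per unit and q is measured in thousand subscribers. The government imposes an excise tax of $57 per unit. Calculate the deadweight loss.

Competitive equilibrium: 178.2 − 3.5q = 37 + 7.5q → q* = 12.8364, p* = 133.2727.
With the tax, the buyer price exceeds the seller price by 57: (178.2 − 3.5q) − (37 + 7.5q) = 57 → q' = 7.6545.
Δq = 12.8364 − 7.6545 = 5.1819; the wedge equals the tax, 57.
DWL = ½ × 5.1819 × 57 = $147.68 thousand.

$147.68 thousand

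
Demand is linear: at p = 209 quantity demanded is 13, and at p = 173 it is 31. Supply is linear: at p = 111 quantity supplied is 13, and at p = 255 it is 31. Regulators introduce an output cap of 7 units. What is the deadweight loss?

1248.20

Demand slope = (173 − 209)/(31 − 13) = −2, so p = 235 − 2q.
Supply slope = (255 − 111)/(31 − 13) = 8, so p = 7 + 8q.
Competitive equilibrium: 235 − 2q = 7 + 8q → q* = 22.8, p* = 189.4.
At q = 7: demand price = 235 − 2·7 = 221; supply price = 7 + 8·7 = 63.
Δq = 22.8 − 7 = 15.8; wedge = 221 − 63 = 158.
The triangle = ½ × 15.8 × 158 = 1248.20.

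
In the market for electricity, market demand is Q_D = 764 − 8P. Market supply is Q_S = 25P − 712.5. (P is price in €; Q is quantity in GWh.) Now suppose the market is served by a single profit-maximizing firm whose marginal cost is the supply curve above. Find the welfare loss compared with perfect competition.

€2527.32

In inverse form: demand P = 95.5 − 0.125Q, supply P = 28.5 + 0.04Q.
Competitive equilibrium: 95.5 − 0.125Q = 28.5 + 0.04Q → Q* = 406.0606, P* = 44.7424.
Marginal revenue: MR = 95.5 − 0.25Q. Set MR = MC: 95.5 − 0.25Q = 28.5 + 0.04Q → Q_m = 231.0345.
Price P_m = 95.5 − 0.125·231.0345 = 66.6207; MC(Q_m) = 28.5 + 0.04·231.0345 = 37.7414.
Competitive Q* = 406.0606, so ΔQ = 175.0261; wedge = 66.6207 − 37.7414 = 28.8793.
Deadweight loss = ½ × 175.0261 × 28.8793 = €2527.32.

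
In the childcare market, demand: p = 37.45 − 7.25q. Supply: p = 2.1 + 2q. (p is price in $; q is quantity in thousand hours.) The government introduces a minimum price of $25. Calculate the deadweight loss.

$20.48 thousand

Competitive equilibrium: 37.45 − 7.25q = 2.1 + 2q → q* = 3.8216, p* = 9.7432.
At the floor p = 25, quantity demanded = (37.45 − 25)/7.25 = 1.7172.
Sellers' marginal cost at q' = 1.7172: 2.1 + 2·1.7172 = 5.5344.
Δq = 3.8216 − 1.7172 = 2.1044; wedge = 25 − 5.5344 = 19.4656.
DWL = ½ × 2.1044 × 19.4656 = $20.48 thousand.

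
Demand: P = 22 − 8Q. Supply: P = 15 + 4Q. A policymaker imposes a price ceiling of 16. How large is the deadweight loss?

0.67

Competitive equilibrium: 22 − 8Q = 15 + 4Q → Q* = 0.5833, P* = 17.3333.
At the ceiling P = 16, quantity supplied = (16 − 15)/4 = 0.25.
Willingness to pay at Q' = 0.25: 22 − 8·0.25 = 20.
ΔQ = 0.5833 − 0.25 = 0.3333; wedge = 20 − 16 = 4.
DWL = ½ × 0.3333 × 4 = 0.67.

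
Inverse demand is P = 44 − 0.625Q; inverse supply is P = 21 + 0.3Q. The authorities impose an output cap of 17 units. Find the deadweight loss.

Competitive equilibrium: 44 − 0.625Q = 21 + 0.3Q → Q* = 24.8649, P* = 28.4595.
At Q = 17: demand price = 44 − 0.625·17 = 33.375; supply price = 21 + 0.3·17 = 26.1.
ΔQ = 24.8649 − 17 = 7.8649; wedge = 33.375 − 26.1 = 7.275.
Deadweight loss = ½ × 7.8649 × 7.275 = 28.61.

28.61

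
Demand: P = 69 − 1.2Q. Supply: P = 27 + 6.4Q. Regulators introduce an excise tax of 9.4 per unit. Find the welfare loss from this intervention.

Competitive equilibrium: 69 − 1.2Q = 27 + 6.4Q → Q* = 5.5263, P* = 62.3684.
With the tax, the buyer price exceeds the seller price by 9.4: (69 − 1.2Q) − (27 + 6.4Q) = 9.4 → Q' = 4.2895.
ΔQ = 5.5263 − 4.2895 = 1.2368; the wedge equals the tax, 9.4.
Deadweight loss = ½ × 1.2368 × 9.4 = 5.81.

5.81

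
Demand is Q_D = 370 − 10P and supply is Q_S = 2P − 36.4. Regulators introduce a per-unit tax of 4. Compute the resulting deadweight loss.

13.33

In inverse form: demand P = 37 − 0.1Q, supply P = 18.2 + 0.5Q.
Competitive equilibrium: 37 − 0.1Q = 18.2 + 0.5Q → Q* = 31.3333, P* = 33.8667.
With the tax, the buyer price exceeds the seller price by 4: (37 − 0.1Q) − (18.2 + 0.5Q) = 4 → Q' = 24.6667.
ΔQ = 31.3333 − 24.6667 = 6.6666; the wedge equals the tax, 4.
Welfare loss = ½ × 6.6666 × 4 = 13.33.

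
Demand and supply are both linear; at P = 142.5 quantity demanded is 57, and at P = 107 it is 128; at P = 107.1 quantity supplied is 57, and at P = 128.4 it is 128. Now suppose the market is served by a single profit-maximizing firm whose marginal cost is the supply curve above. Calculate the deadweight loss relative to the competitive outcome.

Demand slope = (107 − 142.5)/(128 − 57) = −0.5, so P = 171 − 0.5Q.
Supply slope = (128.4 − 107.1)/(128 − 57) = 0.3, so P = 90 + 0.3Q.
Competitive equilibrium: 171 − 0.5Q = 90 + 0.3Q → Q* = 101.25, P* = 120.375.
Marginal revenue: MR = 171 − Q. Set MR = MC: 171 − Q = 90 + 0.3Q → Q_m = 62.3077.
Price P_m = 171 − 0.5·62.3077 = 139.8462; MC(Q_m) = 90 + 0.3·62.3077 = 108.6923.
Competitive Q* = 101.25, so ΔQ = 38.9423; wedge = 139.8462 − 108.6923 = 31.1539.
Welfare loss = ½ × 38.9423 × 31.1539 = 606.60.

606.60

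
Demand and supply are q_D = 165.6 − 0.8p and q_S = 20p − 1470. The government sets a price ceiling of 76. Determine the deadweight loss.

1804.71

In inverse form: demand p = 207 − 1.25q, supply p = 73.5 + 0.05q.
Competitive equilibrium: 207 − 1.25q = 73.5 + 0.05q → q* = 102.6923, p* = 78.6346.
At the ceiling p = 76, quantity supplied = (76 − 73.5)/0.05 = 50.
Willingness to pay at q' = 50: 207 − 1.25·50 = 144.5.
Δq = 102.6923 − 50 = 52.6923; wedge = 144.5 − 76 = 68.5.
The triangle = ½ × 52.6923 × 68.5 = 1804.71.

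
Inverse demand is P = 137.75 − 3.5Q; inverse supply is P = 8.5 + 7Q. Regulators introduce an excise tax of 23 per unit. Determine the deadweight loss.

25.19

Competitive equilibrium: 137.75 − 3.5Q = 8.5 + 7Q → Q* = 12.3095, P* = 94.6667.
With the tax, the buyer price exceeds the seller price by 23: (137.75 − 3.5Q) − (8.5 + 7Q) = 23 → Q' = 10.119.
ΔQ = 12.3095 − 10.119 = 2.1905; the wedge equals the tax, 23.
Deadweight loss = ½ × 2.1905 × 23 = 25.19.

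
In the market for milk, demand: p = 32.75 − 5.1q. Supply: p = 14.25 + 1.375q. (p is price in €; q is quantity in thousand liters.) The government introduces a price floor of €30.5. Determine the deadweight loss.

Competitive equilibrium: 32.75 − 5.1q = 14.25 + 1.375q → q* = 2.8571, p* = 18.1786.
At the floor p = 30.5, quantity demanded = (32.75 − 30.5)/5.1 = 0.4412.
Sellers' marginal cost at q' = 0.4412: 14.25 + 1.375·0.4412 = 14.8567.
Δq = 2.8571 − 0.4412 = 2.4159; wedge = 30.5 − 14.8567 = 15.6433.
Deadweight loss = ½ × 2.4159 × 15.6433 = €18.90 thousand.

€18.90 thousand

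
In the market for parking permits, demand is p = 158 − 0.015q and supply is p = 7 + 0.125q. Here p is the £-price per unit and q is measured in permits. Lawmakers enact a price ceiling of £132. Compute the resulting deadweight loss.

£432.14

Competitive equilibrium: 158 − 0.015q = 7 + 0.125q → q* = 1078.5714, p* = 141.8214.
At the ceiling p = 132, quantity supplied = (132 − 7)/0.125 = 1000.
Willingness to pay at q' = 1000: 158 − 0.015·1000 = 143.
Δq = 1078.5714 − 1000 = 78.5714; wedge = 143 − 132 = 11.
The triangle = ½ × 78.5714 × 11 = £432.14.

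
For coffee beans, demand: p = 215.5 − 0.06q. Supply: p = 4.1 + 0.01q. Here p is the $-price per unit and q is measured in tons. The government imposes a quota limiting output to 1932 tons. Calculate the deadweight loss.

$41431.04

Competitive equilibrium: 215.5 − 0.06q = 4.1 + 0.01q → q* = 3020, p* = 34.3.
At q = 1932: demand price = 215.5 − 0.06·1932 = 99.58; supply price = 4.1 + 0.01·1932 = 23.42.
Δq = 3020 − 1932 = 1088; wedge = 99.58 − 23.42 = 76.16.
DWL = ½ × 1088 × 76.16 = $41431.04.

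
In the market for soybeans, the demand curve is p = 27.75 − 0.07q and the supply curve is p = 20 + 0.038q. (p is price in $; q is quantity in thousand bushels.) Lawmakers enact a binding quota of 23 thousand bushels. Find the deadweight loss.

$128.38 thousand

Competitive equilibrium: 27.75 − 0.07q = 20 + 0.038q → q* = 71.7593, p* = 22.7269.
At q = 23: demand price = 27.75 − 0.07·23 = 26.14; supply price = 20 + 0.038·23 = 20.874.
Δq = 71.7593 − 23 = 48.7593; wedge = 26.14 − 20.874 = 5.266.
Welfare loss = ½ × 48.7593 × 5.266 = $128.38 thousand.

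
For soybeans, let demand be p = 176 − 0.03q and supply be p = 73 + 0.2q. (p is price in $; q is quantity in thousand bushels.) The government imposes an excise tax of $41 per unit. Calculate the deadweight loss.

Competitive equilibrium: 176 − 0.03q = 73 + 0.2q → q* = 447.8261, p* = 162.5652.
With the tax, the buyer price exceeds the seller price by 41: (176 − 0.03q) − (73 + 0.2q) = 41 → q' = 269.5652.
Δq = 447.8261 − 269.5652 = 178.2609; the wedge equals the tax, 41.
Deadweight loss = ½ × 178.2609 × 41 = $3654.35 thousand.

$3654.35 thousand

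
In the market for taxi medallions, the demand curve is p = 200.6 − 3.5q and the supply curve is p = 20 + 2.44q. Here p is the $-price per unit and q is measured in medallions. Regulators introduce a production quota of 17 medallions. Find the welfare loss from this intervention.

$533.61

Competitive equilibrium: 200.6 − 3.5q = 20 + 2.44q → q* = 30.404, p* = 94.1859.
At q = 17: demand price = 200.6 − 3.5·17 = 141.1; supply price = 20 + 2.44·17 = 61.48.
Δq = 30.404 − 17 = 13.404; wedge = 141.1 − 61.48 = 79.62.
The triangle = ½ × 13.404 × 79.62 = $533.61.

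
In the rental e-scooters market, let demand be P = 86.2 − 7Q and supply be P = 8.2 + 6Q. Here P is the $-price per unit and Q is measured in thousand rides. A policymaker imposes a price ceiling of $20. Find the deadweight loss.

$105.74 thousand

Competitive equilibrium: 86.2 − 7Q = 8.2 + 6Q → Q* = 6, P* = 44.2.
At the ceiling P = 20, quantity supplied = (20 − 8.2)/6 = 1.9667.
Willingness to pay at Q' = 1.9667: 86.2 − 7·1.9667 = 72.4331.
ΔQ = 6 − 1.9667 = 4.0333; wedge = 72.4331 − 20 = 52.4331.
The triangle = ½ × 4.0333 × 52.4331 = $105.74 thousand.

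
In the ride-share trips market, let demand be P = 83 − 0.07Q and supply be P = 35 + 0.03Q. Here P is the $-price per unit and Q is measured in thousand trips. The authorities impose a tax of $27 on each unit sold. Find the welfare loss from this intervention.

Competitive equilibrium: 83 − 0.07Q = 35 + 0.03Q → Q* = 480, P* = 49.4.
With the tax, the buyer price exceeds the seller price by 27: (83 − 0.07Q) − (35 + 0.03Q) = 27 → Q' = 210.
ΔQ = 480 − 210 = 270; the wedge equals the tax, 27.
DWL = ½ × 270 × 27 = $3645 thousand.

$3645 thousand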